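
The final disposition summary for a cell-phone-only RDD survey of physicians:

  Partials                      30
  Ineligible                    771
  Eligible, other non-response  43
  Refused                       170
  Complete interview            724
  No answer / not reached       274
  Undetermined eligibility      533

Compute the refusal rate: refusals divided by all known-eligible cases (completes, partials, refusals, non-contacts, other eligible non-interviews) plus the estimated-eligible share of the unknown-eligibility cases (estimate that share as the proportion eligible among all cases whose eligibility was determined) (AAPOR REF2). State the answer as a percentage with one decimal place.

10.8%

Numerator: 170
Known eligible: 724 + 30 + 170 + 274 + 43 = 1241
e = 1241 / (1241 + 771) = 1241 / 2012 = 0.6168
Estimated eligible among unknowns: 0.6168 × 533 = 328.75
Denominator: 1241 + 328.75 = 1569.75
REF2 = 170 / 1569.75 = 0.1083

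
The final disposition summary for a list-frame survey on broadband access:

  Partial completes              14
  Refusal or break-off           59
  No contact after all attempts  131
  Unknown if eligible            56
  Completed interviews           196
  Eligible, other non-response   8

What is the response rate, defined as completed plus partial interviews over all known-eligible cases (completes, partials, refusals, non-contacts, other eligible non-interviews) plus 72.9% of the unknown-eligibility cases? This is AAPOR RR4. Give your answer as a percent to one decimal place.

46.8%

Top → 196 + 14 = 210
Eligible (known) → 196 + 14 + 59 + 131 + 8 = 408
Estimated eligible among unknowns → 0.7290 × 56 = 40.82
Denom → 408 + 40.82 = 448.82
RR4 = 210 / 448.82 = 0.4679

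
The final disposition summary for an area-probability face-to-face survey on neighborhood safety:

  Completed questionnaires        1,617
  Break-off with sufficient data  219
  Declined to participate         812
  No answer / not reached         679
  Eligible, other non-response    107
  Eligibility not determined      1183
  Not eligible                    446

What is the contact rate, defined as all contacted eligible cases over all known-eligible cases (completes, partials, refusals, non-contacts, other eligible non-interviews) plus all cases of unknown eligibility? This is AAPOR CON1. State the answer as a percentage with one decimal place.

59.7%

Top → 1617 + 219 + 812 + 107 = 2755
Denom → 1617 + 219 + 812 + 679 + 107 + 1183 = 4617
CON1 = 2755 / 4617 = 0.5967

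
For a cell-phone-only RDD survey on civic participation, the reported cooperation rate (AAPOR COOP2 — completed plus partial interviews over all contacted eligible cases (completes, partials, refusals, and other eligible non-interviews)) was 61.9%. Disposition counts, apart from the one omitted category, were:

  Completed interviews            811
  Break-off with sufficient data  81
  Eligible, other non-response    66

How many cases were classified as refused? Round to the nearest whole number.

483

Top → 811 + 81 = 892
COOP2 = 892 / D = 0.619
D = 892 / 0.619 = 1441.0
Remaining denominator categories sum to 958
refused = 1441.0 − 958 ≈ 483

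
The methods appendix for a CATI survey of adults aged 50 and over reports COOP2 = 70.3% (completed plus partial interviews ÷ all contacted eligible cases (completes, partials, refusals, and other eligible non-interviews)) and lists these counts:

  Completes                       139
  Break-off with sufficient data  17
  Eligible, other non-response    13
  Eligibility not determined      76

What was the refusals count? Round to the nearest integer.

53

Numerator: 139 + 17 = 156
COOP2 = 156 / D = 0.703
D = 156 / 0.703 = 221.9
Rest of base = 169
refusals = 221.9 − 169 ≈ 53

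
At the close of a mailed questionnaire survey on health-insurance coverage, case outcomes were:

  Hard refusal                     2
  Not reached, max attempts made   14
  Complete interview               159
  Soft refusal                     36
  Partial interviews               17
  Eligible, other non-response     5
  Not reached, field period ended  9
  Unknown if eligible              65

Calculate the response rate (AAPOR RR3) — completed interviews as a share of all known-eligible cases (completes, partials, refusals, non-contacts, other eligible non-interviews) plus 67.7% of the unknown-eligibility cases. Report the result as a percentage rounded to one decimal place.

Refusals = 2 + 36 = 38
No contact after all attempts = 9 + 14 = 23
Numerator: 159
Determined eligible: 159 + 17 + 38 + 23 + 5 = 242
Eligible share of unknowns: 0.6770 × 65 = 44.01
Denominator: 242 + 44.01 = 286.01
RR3 = 159 / 286.01 = 0.5559

55.6%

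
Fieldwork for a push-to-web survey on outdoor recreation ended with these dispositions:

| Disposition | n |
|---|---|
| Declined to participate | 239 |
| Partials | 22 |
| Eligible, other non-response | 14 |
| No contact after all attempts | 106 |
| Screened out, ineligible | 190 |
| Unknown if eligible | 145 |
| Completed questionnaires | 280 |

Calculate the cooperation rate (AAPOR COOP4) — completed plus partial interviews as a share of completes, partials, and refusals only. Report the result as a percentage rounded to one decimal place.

55.8%

Num = 280 + 22 = 302
Denominator = 280 + 22 + 239 = 541
COOP4 = 302 / 541 = 0.5582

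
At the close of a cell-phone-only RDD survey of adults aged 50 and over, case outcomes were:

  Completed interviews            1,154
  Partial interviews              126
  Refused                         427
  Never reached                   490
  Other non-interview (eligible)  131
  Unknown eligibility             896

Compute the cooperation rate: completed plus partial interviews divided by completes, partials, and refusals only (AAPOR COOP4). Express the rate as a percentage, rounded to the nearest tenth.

Num = 1154 + 126 = 1280
Denominator = 1154 + 126 + 427 = 1707
COOP4 = 1280 / 1707 = 0.7499

75.0%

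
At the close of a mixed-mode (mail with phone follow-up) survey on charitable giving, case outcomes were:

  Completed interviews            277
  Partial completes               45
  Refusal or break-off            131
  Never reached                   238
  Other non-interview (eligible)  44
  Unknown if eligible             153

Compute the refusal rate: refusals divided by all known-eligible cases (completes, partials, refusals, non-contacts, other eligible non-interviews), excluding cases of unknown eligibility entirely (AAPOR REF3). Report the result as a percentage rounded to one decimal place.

Num = 131
Base = 277 + 45 + 131 + 238 + 44 = 735
REF3 = 131 / 735 = 0.1782

17.8%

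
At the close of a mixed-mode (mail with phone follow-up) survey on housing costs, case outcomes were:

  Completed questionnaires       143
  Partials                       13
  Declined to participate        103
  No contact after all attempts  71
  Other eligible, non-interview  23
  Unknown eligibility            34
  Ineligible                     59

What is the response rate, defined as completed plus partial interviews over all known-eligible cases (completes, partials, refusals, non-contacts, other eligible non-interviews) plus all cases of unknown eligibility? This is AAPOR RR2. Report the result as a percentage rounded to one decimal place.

40.3%

Top → 143 + 13 = 156
Base → 143 + 13 + 103 + 71 + 23 + 34 = 387
RR2 = 156 / 387 = 0.4031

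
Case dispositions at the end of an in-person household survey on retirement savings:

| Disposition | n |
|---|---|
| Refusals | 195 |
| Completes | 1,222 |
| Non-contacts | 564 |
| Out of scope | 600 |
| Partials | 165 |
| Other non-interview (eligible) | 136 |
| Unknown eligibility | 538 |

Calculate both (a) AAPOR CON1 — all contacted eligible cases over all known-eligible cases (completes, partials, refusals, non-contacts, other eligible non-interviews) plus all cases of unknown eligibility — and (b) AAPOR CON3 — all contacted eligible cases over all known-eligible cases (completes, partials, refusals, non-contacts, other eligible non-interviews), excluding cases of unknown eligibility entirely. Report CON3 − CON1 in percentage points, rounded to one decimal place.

Numerator: 1222 + 165 + 195 + 136 = 1718
Denom: 1222 + 165 + 195 + 564 + 136 + 538 = 2820
CON1 = 1718 / 2820 = 0.6092
Denom: 1222 + 165 + 195 + 564 + 136 = 2282
CON3 = 1718 / 2282 = 0.7528
Difference = 75.28 − 60.92 = 14.36 percentage points

14.4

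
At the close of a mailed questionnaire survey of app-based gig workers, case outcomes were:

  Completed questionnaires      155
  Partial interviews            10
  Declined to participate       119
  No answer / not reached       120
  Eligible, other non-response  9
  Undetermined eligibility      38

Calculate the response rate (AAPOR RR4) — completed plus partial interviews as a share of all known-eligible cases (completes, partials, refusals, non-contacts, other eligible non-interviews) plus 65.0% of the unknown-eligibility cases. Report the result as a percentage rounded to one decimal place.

Top = 155 + 10 = 165
Known eligible = 155 + 10 + 119 + 120 + 9 = 413
e × U = 0.6500 × 38 = 24.70
Base = 413 + 24.70 = 437.70
RR4 = 165 / 437.70 = 0.3770

37.7%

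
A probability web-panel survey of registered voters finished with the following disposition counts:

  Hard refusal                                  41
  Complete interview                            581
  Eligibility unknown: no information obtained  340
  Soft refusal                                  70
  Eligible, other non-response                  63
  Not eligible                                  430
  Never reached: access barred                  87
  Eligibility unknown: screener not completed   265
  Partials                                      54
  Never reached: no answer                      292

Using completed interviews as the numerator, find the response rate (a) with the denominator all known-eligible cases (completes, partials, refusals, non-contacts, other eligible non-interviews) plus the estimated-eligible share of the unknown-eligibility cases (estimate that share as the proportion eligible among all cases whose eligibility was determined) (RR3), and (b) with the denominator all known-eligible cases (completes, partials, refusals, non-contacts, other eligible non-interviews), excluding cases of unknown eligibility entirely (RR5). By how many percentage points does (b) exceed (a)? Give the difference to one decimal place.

Refusals = 41 + 70 = 111
No answer / not reached = 292 + 87 = 379
Unknown if eligible = 265 + 340 = 605
Num: 581
Eligible (known): 581 + 54 + 111 + 379 + 63 = 1188
e = 1188 / (1188 + 430) = 1188 / 1618 = 0.7342
Eligible share of unknowns: 0.7342 × 605 = 444.19
Denominator: 1188 + 444.19 = 1632.19
RR3 = 581 / 1632.19 = 0.3560
Denominator: 581 + 54 + 111 + 379 + 63 = 1188
RR5 = 581 / 1188 = 0.4891
Difference = 48.91 − 35.60 = 13.31 percentage points

13.3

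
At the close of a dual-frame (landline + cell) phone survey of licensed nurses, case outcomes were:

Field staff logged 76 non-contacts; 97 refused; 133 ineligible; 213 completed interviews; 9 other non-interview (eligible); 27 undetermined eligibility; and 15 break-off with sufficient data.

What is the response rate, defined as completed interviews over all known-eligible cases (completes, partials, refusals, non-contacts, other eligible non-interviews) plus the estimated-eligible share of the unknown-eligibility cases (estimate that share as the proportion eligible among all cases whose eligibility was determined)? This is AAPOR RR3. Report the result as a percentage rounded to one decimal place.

49.5%

Top: 213
Eligible (known): 213 + 15 + 97 + 76 + 9 = 410
e = 410 / (410 + 133) = 410 / 543 = 0.7551
Estimated eligible among unknowns: 0.7551 × 27 = 20.39
Base: 410 + 20.39 = 430.39
RR3 = 213 / 430.39 = 0.4949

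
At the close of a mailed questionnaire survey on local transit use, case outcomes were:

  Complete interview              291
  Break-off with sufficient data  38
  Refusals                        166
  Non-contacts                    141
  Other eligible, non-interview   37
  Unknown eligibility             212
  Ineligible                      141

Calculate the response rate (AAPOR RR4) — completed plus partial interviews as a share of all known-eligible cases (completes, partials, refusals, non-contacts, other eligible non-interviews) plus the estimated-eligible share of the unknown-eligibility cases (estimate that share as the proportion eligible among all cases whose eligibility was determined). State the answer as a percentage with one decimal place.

38.8%

Numerator → 291 + 38 = 329
Known eligible → 291 + 38 + 166 + 141 + 37 = 673
e = 673 / (673 + 141) = 673 / 814 = 0.8268
Estimated eligible among unknowns → 0.8268 × 212 = 175.28
Denominator → 673 + 175.28 = 848.28
RR4 = 329 / 848.28 = 0.3878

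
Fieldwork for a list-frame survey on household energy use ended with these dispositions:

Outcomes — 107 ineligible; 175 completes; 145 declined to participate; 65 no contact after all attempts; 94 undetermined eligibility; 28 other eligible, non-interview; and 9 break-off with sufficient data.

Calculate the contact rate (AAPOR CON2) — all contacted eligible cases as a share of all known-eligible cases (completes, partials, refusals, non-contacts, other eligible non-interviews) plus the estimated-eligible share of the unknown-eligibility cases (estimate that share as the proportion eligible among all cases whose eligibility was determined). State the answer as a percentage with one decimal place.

71.8%

Numerator: 175 + 9 + 145 + 28 = 357
Eligible (known): 175 + 9 + 145 + 65 + 28 = 422
e = 422 / (422 + 107) = 422 / 529 = 0.7977
Estimated eligible among unknowns: 0.7977 × 94 = 74.98
Base: 422 + 74.98 = 496.98
CON2 = 357 / 496.98 = 0.7183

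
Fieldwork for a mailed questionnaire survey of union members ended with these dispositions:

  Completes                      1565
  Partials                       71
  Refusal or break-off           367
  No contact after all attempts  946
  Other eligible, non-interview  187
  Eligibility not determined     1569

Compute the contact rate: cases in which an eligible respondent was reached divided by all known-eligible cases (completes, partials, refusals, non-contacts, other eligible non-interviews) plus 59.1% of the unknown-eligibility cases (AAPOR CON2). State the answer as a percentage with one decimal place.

Num: 1565 + 71 + 367 + 187 = 2190
Known eligible: 1565 + 71 + 367 + 946 + 187 = 3136
e × U: 0.5910 × 1569 = 927.28
Base: 3136 + 927.28 = 4063.28
CON2 = 2190 / 4063.28 = 0.5390

53.9%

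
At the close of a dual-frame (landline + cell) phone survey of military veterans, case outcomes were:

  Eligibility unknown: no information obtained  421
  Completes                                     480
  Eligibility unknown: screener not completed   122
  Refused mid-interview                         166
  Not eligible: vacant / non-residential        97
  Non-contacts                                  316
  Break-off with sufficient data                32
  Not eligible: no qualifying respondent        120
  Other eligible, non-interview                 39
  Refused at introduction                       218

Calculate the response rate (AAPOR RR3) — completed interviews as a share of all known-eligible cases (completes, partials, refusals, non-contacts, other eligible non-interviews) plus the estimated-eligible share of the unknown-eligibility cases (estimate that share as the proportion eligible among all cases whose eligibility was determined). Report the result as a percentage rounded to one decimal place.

Declined to participate = 218 + 166 = 384
Unknown if eligible = 122 + 421 = 543
Not eligible = 120 + 97 = 217
Numerator: 480
Eligible (known): 480 + 32 + 384 + 316 + 39 = 1251
e = 1251 / (1251 + 217) = 1251 / 1468 = 0.8522
e × U: 0.8522 × 543 = 462.74
Base: 1251 + 462.74 = 1713.74
RR3 = 480 / 1713.74 = 0.2801

28.0%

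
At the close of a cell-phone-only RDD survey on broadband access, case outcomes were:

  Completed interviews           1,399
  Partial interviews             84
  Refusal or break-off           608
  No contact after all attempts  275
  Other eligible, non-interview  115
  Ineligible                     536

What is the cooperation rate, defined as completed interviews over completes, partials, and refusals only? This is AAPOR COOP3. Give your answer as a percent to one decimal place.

66.9%

Numerator = 1399
Denominator = 1399 + 84 + 608 = 2091
COOP3 = 1399 / 2091 = 0.6691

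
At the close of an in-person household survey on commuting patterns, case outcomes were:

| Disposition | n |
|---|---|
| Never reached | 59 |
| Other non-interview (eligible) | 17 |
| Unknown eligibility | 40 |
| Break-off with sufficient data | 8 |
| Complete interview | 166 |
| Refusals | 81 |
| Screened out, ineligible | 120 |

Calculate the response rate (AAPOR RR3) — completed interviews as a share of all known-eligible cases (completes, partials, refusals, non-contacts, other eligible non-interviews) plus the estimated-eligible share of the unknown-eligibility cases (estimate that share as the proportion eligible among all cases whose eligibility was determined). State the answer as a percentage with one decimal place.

Numerator → 166
Determined eligible → 166 + 8 + 81 + 59 + 17 = 331
e = 331 / (331 + 120) = 331 / 451 = 0.7339
e × U → 0.7339 × 40 = 29.36
Denominator → 331 + 29.36 = 360.36
RR3 = 166 / 360.36 = 0.4607

46.1%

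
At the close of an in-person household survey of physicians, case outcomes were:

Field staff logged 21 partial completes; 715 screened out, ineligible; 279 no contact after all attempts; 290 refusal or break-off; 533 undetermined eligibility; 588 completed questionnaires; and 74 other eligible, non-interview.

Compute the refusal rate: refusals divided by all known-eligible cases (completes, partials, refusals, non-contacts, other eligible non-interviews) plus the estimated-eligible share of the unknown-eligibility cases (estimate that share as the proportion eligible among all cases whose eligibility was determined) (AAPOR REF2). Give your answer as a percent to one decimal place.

Numerator = 290
Eligible (known) = 588 + 21 + 290 + 279 + 74 = 1252
e = 1252 / (1252 + 715) = 1252 / 1967 = 0.6365
Eligible share of unknowns = 0.6365 × 533 = 339.25
Base = 1252 + 339.25 = 1591.25
REF2 = 290 / 1591.25 = 0.1822

18.2%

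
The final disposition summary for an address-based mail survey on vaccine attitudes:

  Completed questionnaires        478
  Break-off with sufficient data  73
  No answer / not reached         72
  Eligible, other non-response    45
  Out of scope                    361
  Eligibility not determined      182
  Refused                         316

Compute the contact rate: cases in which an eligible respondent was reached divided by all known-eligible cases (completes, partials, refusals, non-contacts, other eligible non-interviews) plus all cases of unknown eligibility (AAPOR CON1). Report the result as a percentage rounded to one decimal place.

Numerator: 478 + 73 + 316 + 45 = 912
Denom: 478 + 73 + 316 + 72 + 45 + 182 = 1166
CON1 = 912 / 1166 = 0.7822

78.2%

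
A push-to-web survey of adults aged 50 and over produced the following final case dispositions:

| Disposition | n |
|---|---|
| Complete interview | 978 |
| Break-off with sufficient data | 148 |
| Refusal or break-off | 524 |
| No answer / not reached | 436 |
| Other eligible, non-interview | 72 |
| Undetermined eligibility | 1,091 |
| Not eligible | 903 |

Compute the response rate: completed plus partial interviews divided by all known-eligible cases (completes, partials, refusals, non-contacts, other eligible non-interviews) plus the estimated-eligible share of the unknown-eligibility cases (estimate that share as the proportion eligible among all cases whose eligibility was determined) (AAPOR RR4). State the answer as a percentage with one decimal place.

38.5%

Numerator: 978 + 148 = 1126
Known eligible: 978 + 148 + 524 + 436 + 72 = 2158
e = 2158 / (2158 + 903) = 2158 / 3061 = 0.7050
Estimated eligible among unknowns: 0.7050 × 1091 = 769.15
Base: 2158 + 769.15 = 2927.15
RR4 = 1126 / 2927.15 = 0.3847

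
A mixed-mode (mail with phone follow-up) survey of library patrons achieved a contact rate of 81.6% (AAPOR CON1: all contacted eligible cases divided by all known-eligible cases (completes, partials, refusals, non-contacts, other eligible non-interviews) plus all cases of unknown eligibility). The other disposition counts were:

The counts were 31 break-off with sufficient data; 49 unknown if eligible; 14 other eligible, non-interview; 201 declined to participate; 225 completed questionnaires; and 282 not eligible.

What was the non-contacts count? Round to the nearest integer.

Num = 225 + 31 + 201 + 14 = 471
CON1 = 471 / D = 0.816
D = 471 / 0.816 = 577.2
Other denominator terms total 520
non-contacts = 577.2 − 520 ≈ 57

57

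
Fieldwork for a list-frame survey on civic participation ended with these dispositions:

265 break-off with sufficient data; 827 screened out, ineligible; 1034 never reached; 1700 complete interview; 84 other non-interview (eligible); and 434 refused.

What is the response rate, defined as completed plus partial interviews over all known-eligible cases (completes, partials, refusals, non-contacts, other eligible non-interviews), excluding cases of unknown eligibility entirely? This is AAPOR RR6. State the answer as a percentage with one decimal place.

55.9%

Num = 1700 + 265 = 1965
Denominator = 1700 + 265 + 434 + 1034 + 84 = 3517
RR6 = 1965 / 3517 = 0.5587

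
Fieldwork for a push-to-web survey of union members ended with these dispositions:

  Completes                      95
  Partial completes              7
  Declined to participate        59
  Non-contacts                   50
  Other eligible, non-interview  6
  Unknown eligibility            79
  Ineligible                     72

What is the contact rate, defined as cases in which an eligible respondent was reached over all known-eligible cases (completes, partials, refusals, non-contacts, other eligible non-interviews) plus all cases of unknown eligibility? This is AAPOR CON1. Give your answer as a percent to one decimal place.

56.4%

Numerator: 95 + 7 + 59 + 6 = 167
Denom: 95 + 7 + 59 + 50 + 6 + 79 = 296
CON1 = 167 / 296 = 0.5642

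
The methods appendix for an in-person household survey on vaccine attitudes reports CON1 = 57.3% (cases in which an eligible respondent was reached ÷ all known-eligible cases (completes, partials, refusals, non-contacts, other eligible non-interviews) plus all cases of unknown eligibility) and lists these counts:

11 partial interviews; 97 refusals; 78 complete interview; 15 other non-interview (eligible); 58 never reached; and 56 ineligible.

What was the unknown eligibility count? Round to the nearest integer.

Num: 78 + 11 + 97 + 15 = 201
CON1 = 201 / D = 0.573
D = 201 / 0.573 = 350.8
Remaining denominator categories sum to 259
unknown eligibility = 350.8 − 259 ≈ 92

92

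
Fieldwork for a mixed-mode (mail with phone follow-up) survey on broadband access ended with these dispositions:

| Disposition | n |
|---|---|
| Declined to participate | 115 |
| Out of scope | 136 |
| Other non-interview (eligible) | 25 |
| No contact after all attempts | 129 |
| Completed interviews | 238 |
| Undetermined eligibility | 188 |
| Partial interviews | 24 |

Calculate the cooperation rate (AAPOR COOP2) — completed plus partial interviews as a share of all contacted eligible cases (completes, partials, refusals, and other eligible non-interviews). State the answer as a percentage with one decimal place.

65.2%

Top = 238 + 24 = 262
Denom = 238 + 24 + 115 + 25 = 402
COOP2 = 262 / 402 = 0.6517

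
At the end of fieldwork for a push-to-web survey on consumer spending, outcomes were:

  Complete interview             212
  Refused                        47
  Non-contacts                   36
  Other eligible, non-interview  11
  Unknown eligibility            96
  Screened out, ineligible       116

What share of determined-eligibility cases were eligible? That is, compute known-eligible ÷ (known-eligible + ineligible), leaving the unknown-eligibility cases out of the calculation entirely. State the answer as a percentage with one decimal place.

72.5%

Known eligible: 212 + 47 + 36 + 11 = 306
e = 306 / (306 + 116) = 306 / 422 = 0.7251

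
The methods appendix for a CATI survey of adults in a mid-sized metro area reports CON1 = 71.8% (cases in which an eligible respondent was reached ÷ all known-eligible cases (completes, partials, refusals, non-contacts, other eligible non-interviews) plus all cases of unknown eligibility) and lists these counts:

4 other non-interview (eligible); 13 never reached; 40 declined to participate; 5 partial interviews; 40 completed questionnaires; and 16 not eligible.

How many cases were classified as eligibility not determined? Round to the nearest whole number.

Top → 40 + 5 + 40 + 4 = 89
CON1 = 89 / D = 0.718
D = 89 / 0.718 = 124.0
Remaining denominator categories sum to 102
eligibility not determined = 124.0 − 102 ≈ 22

22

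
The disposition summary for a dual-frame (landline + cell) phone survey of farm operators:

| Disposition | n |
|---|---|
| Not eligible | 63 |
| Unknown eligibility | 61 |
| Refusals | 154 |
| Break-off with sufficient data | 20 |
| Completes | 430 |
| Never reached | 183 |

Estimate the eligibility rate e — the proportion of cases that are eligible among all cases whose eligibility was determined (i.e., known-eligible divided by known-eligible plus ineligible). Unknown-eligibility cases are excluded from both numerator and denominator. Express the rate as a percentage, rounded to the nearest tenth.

92.6%

Eligible (known) → 430 + 20 + 154 + 183 = 787
e = 787 / (787 + 63) = 787 / 850 = 0.9259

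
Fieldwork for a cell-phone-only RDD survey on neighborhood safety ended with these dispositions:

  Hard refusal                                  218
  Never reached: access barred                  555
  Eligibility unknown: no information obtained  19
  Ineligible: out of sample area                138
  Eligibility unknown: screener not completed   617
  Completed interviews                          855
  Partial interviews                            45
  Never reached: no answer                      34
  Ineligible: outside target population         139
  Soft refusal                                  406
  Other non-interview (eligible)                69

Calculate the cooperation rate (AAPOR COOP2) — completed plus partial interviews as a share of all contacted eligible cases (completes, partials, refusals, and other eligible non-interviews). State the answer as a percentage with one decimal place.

56.5%

Refused = 218 + 406 = 624
Never reached = 34 + 555 = 589
Undetermined eligibility = 617 + 19 = 636
Out of scope = 139 + 138 = 277
Num → 855 + 45 = 900
Base → 855 + 45 + 624 + 69 = 1593
COOP2 = 900 / 1593 = 0.5650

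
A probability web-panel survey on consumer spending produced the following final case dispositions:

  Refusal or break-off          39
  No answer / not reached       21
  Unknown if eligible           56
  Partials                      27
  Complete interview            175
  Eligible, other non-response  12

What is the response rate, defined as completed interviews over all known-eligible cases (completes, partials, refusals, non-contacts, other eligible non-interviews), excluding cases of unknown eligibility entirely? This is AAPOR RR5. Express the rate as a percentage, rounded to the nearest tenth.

63.9%

Num: 175
Base: 175 + 27 + 39 + 21 + 12 = 274
RR5 = 175 / 274 = 0.6387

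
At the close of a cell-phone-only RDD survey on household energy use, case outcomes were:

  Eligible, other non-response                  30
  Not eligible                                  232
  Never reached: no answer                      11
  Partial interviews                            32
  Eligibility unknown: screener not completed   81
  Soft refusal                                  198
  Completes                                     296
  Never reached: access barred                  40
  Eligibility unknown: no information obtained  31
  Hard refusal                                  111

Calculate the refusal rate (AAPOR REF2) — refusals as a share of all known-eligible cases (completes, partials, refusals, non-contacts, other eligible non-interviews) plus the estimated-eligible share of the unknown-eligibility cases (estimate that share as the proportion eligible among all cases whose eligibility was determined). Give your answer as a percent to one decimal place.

38.5%

Refusals = 111 + 198 = 309
Never reached = 11 + 40 = 51
Undetermined eligibility = 81 + 31 = 112
Numerator = 309
Determined eligible = 296 + 32 + 309 + 51 + 30 = 718
e = 718 / (718 + 232) = 718 / 950 = 0.7558
Eligible share of unknowns = 0.7558 × 112 = 84.65
Denominator = 718 + 84.65 = 802.65
REF2 = 309 / 802.65 = 0.3850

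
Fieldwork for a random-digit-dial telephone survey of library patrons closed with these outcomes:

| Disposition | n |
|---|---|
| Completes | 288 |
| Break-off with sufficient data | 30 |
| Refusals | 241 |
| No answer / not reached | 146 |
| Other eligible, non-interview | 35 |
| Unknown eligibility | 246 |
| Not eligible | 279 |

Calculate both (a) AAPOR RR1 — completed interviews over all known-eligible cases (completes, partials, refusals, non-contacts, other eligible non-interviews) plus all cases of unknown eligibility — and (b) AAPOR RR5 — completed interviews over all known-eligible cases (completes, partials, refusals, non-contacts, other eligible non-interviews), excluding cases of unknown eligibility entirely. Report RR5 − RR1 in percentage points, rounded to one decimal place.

9.7

Numerator: 288
Base: 288 + 30 + 241 + 146 + 35 + 246 = 986
RR1 = 288 / 986 = 0.2921
Base: 288 + 30 + 241 + 146 + 35 = 740
RR5 = 288 / 740 = 0.3892
Difference = 38.92 − 29.21 = 9.71 percentage points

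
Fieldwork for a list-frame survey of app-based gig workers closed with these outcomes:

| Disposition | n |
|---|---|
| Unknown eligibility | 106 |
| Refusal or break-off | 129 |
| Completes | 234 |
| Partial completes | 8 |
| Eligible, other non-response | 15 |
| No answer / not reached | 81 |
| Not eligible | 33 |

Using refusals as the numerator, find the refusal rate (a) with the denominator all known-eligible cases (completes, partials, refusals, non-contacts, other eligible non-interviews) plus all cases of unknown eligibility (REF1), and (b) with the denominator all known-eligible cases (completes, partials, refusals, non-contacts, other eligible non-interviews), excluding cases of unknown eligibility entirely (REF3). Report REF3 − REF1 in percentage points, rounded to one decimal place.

5.1

Top = 129
Denominator = 234 + 8 + 129 + 81 + 15 + 106 = 573
REF1 = 129 / 573 = 0.2251
Denominator = 234 + 8 + 129 + 81 + 15 = 467
REF3 = 129 / 467 = 0.2762
Difference = 27.62 − 22.51 = 5.11 percentage points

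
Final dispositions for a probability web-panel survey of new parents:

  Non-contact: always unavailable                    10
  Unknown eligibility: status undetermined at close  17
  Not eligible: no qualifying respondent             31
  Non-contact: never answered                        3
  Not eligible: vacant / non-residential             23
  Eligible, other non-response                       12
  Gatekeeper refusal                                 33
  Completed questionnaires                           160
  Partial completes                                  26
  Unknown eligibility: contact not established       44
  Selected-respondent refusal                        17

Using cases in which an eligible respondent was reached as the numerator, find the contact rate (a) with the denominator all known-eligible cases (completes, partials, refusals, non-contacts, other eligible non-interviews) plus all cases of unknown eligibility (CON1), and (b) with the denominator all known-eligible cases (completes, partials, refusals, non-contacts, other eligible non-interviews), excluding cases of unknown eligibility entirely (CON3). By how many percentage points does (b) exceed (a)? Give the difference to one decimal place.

Refusal or break-off = 33 + 17 = 50
No contact after all attempts = 3 + 10 = 13
Eligibility not determined = 44 + 17 = 61
Out of scope = 31 + 23 = 54
Top: 160 + 26 + 50 + 12 = 248
Denom: 160 + 26 + 50 + 13 + 12 + 61 = 322
CON1 = 248 / 322 = 0.7702
Denom: 160 + 26 + 50 + 13 + 12 = 261
CON3 = 248 / 261 = 0.9502
Difference = 95.02 − 77.02 = 18.00 percentage points

18.0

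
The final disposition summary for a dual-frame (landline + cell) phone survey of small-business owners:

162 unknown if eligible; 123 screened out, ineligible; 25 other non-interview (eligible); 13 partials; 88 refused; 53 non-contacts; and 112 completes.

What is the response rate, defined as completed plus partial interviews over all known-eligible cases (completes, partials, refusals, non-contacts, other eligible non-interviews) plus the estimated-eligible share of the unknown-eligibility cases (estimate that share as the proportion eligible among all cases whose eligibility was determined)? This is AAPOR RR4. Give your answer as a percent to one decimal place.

Numerator → 112 + 13 = 125
Eligible (known) → 112 + 13 + 88 + 53 + 25 = 291
e = 291 / (291 + 123) = 291 / 414 = 0.7029
e × U → 0.7029 × 162 = 113.87
Denominator → 291 + 113.87 = 404.87
RR4 = 125 / 404.87 = 0.3087

30.9%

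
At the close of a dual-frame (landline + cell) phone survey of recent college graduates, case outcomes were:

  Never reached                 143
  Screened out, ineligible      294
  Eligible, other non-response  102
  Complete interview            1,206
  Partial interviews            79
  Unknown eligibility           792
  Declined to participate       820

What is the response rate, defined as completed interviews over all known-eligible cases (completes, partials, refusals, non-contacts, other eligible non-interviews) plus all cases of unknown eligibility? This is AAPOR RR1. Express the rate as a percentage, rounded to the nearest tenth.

Top → 1206
Denominator → 1206 + 79 + 820 + 143 + 102 + 792 = 3142
RR1 = 1206 / 3142 = 0.3838

38.4%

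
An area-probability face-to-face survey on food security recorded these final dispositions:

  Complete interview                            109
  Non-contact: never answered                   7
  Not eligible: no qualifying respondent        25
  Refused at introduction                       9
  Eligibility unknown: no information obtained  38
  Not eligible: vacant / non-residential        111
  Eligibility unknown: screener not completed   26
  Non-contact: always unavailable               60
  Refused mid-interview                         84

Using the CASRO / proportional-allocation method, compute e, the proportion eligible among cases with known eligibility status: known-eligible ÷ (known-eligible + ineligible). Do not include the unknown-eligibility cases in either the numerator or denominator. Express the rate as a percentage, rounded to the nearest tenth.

Declined to participate = 9 + 84 = 93
No answer / not reached = 7 + 60 = 67
Unknown eligibility = 26 + 38 = 64
Screened out, ineligible = 25 + 111 = 136
Determined eligible: 109 + 93 + 67 = 269
e = 269 / (269 + 136) = 269 / 405 = 0.6642

66.4%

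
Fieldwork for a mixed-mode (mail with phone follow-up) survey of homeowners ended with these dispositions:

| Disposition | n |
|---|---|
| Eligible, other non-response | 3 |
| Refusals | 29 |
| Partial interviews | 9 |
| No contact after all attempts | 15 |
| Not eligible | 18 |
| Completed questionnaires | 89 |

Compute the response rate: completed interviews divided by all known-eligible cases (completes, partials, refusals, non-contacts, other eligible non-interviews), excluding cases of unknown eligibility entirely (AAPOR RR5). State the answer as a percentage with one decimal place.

61.4%

Num: 89
Base: 89 + 9 + 29 + 15 + 3 = 145
RR5 = 89 / 145 = 0.6138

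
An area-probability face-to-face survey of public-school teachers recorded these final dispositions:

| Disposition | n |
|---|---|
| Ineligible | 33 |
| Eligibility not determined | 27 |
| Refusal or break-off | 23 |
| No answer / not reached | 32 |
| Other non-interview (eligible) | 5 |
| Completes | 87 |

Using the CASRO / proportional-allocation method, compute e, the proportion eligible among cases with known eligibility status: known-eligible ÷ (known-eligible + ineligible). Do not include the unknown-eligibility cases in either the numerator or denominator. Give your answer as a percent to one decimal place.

Determined eligible = 87 + 23 + 32 + 5 = 147
e = 147 / (147 + 33) = 147 / 180 = 0.8167

81.7%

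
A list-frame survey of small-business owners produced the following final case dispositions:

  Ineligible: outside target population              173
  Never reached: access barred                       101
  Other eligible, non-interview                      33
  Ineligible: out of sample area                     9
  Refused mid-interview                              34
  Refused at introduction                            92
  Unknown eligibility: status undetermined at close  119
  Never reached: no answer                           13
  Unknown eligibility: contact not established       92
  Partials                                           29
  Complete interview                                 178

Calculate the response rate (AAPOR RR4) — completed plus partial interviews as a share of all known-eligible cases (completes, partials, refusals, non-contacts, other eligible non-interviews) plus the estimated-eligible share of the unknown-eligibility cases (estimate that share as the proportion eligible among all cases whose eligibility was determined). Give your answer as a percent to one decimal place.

Refused = 92 + 34 = 126
Never reached = 13 + 101 = 114
Unknown eligibility = 92 + 119 = 211
Out of scope = 173 + 9 = 182
Numerator → 178 + 29 = 207
Eligible (known) → 178 + 29 + 126 + 114 + 33 = 480
e = 480 / (480 + 182) = 480 / 662 = 0.7251
Eligible share of unknowns → 0.7251 × 211 = 153.00
Base → 480 + 153.00 = 633.00
RR4 = 207 / 633.00 = 0.3270

32.7%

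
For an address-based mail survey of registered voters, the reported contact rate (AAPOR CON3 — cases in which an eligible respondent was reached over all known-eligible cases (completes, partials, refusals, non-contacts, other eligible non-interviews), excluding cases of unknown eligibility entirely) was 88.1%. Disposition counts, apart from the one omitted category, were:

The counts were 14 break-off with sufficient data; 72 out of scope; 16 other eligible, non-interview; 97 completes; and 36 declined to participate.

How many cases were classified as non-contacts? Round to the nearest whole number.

22

Num → 97 + 14 + 36 + 16 = 163
CON3 = 163 / D = 0.881
D = 163 / 0.881 = 185.0
Remaining denominator categories sum to 163
non-contacts = 185.0 − 163 ≈ 22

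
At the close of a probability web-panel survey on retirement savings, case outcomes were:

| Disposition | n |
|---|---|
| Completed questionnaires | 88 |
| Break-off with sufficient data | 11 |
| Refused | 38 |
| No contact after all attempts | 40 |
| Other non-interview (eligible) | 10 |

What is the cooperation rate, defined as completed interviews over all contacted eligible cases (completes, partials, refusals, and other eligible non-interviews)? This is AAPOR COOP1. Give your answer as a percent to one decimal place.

59.9%

Top: 88
Denominator: 88 + 11 + 38 + 10 = 147
COOP1 = 88 / 147 = 0.5986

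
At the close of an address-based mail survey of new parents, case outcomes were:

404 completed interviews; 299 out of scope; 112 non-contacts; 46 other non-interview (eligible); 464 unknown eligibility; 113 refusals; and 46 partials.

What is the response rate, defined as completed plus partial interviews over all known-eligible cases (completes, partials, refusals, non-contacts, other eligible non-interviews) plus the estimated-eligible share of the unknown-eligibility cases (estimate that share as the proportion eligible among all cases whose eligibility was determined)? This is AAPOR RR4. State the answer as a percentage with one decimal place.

42.9%

Numerator → 404 + 46 = 450
Eligible (known) → 404 + 46 + 113 + 112 + 46 = 721
e = 721 / (721 + 299) = 721 / 1020 = 0.7069
Eligible share of unknowns → 0.7069 × 464 = 328.00
Denom → 721 + 328.00 = 1049.00
RR4 = 450 / 1049.00 = 0.4290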